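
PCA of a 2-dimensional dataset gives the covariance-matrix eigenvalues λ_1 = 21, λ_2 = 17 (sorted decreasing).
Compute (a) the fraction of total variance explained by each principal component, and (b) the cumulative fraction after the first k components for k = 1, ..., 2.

Step 1 — total variance = trace(Sigma) = Σ λ_i = 21 + 17 = 38.

Step 2 — fraction explained by component i = λ_i / Σ λ:
  PC1: 21/38 = 0.5526
  PC2: 17/38 = 0.4474

Step 3 — cumulative fraction after k components = (λ_1 + ... + λ_k) / Σ λ:
  k = 1: 21/38 = 0.5526
  k = 2: (21 + 17)/38 = 38/38 = 1

Summary (fraction, with percent):

explained: PC1 0.5526 (55.26%), PC2 0.4474 (44.74%);  cumulative: 0.5526, 1


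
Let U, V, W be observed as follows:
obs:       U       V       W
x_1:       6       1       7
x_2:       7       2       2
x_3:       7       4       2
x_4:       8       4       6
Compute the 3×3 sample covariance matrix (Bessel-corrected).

Step 1 — column means:
  mean(U) = (6 + 7 + 7 + 8) / 4 = 28/4 = 7
  mean(V) = (1 + 2 + 4 + 4) / 4 = 11/4 = 2.75
  mean(W) = (7 + 2 + 2 + 6) / 4 = 17/4 = 4.25

Step 2 — sample covariance S[i,j] = (1/(n-1)) · Σ_k (x_{k,i} - mean_i) · (x_{k,j} - mean_j), with n-1 = 3.
  S[U,U] = ((-1)·(-1) + (0)·(0) + (0)·(0) + (1)·(1)) / 3 = 2/3 = 0.6667
  S[U,V] = ((-1)·(-1.75) + (0)·(-0.75) + (0)·(1.25) + (1)·(1.25)) / 3 = 3/3 = 1
  S[U,W] = ((-1)·(2.75) + (0)·(-2.25) + (0)·(-2.25) + (1)·(1.75)) / 3 = -1/3 = -0.3333
  S[V,V] = ((-1.75)·(-1.75) + (-0.75)·(-0.75) + (1.25)·(1.25) + (1.25)·(1.25)) / 3 = 6.75/3 = 2.25
  S[V,W] = ((-1.75)·(2.75) + (-0.75)·(-2.25) + (1.25)·(-2.25) + (1.25)·(1.75)) / 3 = -3.75/3 = -1.25
  S[W,W] = ((2.75)·(2.75) + (-2.25)·(-2.25) + (-2.25)·(-2.25) + (1.75)·(1.75)) / 3 = 20.75/3 = 6.9167

S is symmetric (S[j,i] = S[i,j]). Assembling:

S = [[0.6667, 1, -0.3333],
 [1, 2.25, -1.25],
 [-0.3333, -1.25, 6.9167]]


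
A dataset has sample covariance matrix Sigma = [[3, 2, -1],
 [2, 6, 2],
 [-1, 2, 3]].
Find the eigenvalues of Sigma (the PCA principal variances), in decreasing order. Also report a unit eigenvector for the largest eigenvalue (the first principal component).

Step 1 — characteristic polynomial p(λ) = det(λI - Sigma) = λ³ - tr·λ² + c_1·λ - det, where tr = trace, c_1 = sum of the principal 2×2 minors, det = det(Sigma):
  tr = 3 + 6 + 3 = 12,
  c_1 = (3·6 - (2)²) + (3·3 - (-1)²) + (6·3 - (2)²) = 14 + 8 + 14 = 36,
  det = 3·(6·3 - (2)²) - (2)·((2)·3 - (2)·(-1)) + (-1)·((2)·(2) - 6·(-1)) = 3·(14) - (2)·(8) + (-1)·(10) = 16.
  So p(λ) = λ³ - 12λ² + 36λ - 16.
Step 2 — look for an integer root (rational root theorem: any rational root is an integer divisor of 16). Testing λ = 4:
  p(4) = 64 - 192 + 144 - 16 = 0  ✓
  Dividing out (λ - 4): p(λ) = (λ - 4)(λ² - 8λ + 4).
Step 3 — remaining eigenvalues from the quadratic λ² - 8λ + 4 = 0:
  Δ = 8² - 4·4 = 64 - 16 = 48,  λ = (8 ± √48)/2 = (8 ± 6.9282)/2 ≈ 7.4641 or 0.5359.
  Sorted: λ_1 = 7.4641,  λ_2 = 4,  λ_3 = 0.5359  (check: sum = 12 = tr ✓).

Step 4 — unit eigenvector for λ_1 ≈ 7.4641: v spans the null space of (Sigma - λ_1 I), whose rows are
  r_1 = (-4.4641, 2, -1),  r_2 = (2, -1.4641, 2),  r_3 = (-1, 2, -4.4641).
  v is orthogonal to every row, so take v ∝ r_1 × r_2 = ((2)·(2) - (-1)·(-1.4641), (-1)·(2) - (-4.4641)·(2), (-4.4641)·(-1.4641) - (2)·(2)) ≈ (2.5359, 6.9282, 2.5359).
  Let u = (2.5359, 6.9282, 2.5359).
  ||u|| = √((2.5359)² + (6.9282)² + (2.5359)²) = √(60.8616) ≈ 7.8014,  v_1 = u/||u|| ≈ (0.3251, 0.8881, 0.3251) (||v_1|| = 1).

λ_1 = 7.4641,  λ_2 = 4,  λ_3 = 0.5359;  v_1 ≈ (0.3251, 0.8881, 0.3251)


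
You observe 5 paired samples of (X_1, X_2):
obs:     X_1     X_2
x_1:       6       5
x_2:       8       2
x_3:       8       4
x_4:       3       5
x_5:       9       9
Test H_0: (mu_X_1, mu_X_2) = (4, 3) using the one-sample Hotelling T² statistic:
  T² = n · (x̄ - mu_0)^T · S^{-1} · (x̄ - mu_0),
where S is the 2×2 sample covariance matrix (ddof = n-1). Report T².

Step 1 — sample mean vector:
  mean(X_1) = (6 + 8 + 8 + 3 + 9) / 5 = 34/5 = 6.8
  mean(X_2) = (5 + 2 + 4 + 5 + 9) / 5 = 25/5 = 5
  x̄ = (6.8, 5),  deviation x̄ - mu_0 = (6.8, 5) - (4, 3) = (2.8, 2).

Step 2 — sample covariance matrix, S[i,j] = (1/(n-1)) · Σ_k (x_{k,i} - mean_i) · (x_{k,j} - mean_j), divisor n-1 = 4:
  S[X_1,X_1] = ((-0.8)·(-0.8) + (1.2)·(1.2) + (1.2)·(1.2) + (-3.8)·(-3.8) + (2.2)·(2.2)) / 4 = 22.8/4 = 5.7
  S[X_1,X_2] = ((-0.8)·(0) + (1.2)·(-3) + (1.2)·(-1) + (-3.8)·(0) + (2.2)·(4)) / 4 = 4/4 = 1
  S[X_2,X_2] = ((0)·(0) + (-3)·(-3) + (-1)·(-1) + (0)·(0) + (4)·(4)) / 4 = 26/4 = 6.5
  S = [[5.7, 1],
 [1, 6.5]].

Step 3 — invert S. det(S) = 5.7·6.5 - (1)² = 36.05.
  S^{-1} = (1/det) · [[d, -b], [-b, a]] = [[0.1803, -0.0277],
 [-0.0277, 0.1581]].

Step 4 — quadratic form (x̄ - mu_0)^T · S^{-1} · (x̄ - mu_0):
  S^{-1} · (x̄ - mu_0) = (0.4494, 0.2386),
  (x̄ - mu_0)^T · [...] = (2.8)·(0.4494) + (2)·(0.2386) = 1.7354.

Step 5 — scale by n: T² = 5 · 1.7354 = 8.6768.

T² ≈ 8.6768


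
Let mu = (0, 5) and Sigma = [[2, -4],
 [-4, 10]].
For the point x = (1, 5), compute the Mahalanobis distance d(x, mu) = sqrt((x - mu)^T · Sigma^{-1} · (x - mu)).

Step 1 — centre the observation: (x - mu) = (1, 0).

Step 2 — invert Sigma. det(Sigma) = 2·10 - (-4)² = 4.
  Sigma^{-1} = (1/det) · [[d, -b], [-b, a]] = [[2.5, 1],
 [1, 0.5]].

Step 3 — form the quadratic (x - mu)^T · Sigma^{-1} · (x - mu):
  Sigma^{-1} · (x - mu) = (2.5, 1).
  (x - mu)^T · [Sigma^{-1} · (x - mu)] = (1)·(2.5) + (0)·(1) = 2.5.

Step 4 — take square root: d = √(2.5) ≈ 1.5811.

d(x, mu) = √(2.5) ≈ 1.5811


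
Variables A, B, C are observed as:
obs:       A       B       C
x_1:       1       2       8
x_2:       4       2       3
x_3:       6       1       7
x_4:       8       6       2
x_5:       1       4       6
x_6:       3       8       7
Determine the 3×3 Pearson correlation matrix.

Step 1 — column means:
  mean(A) = (1 + 4 + 6 + 8 + 1 + 3) / 6 = 23/6 = 3.8333
  mean(B) = (2 + 2 + 1 + 6 + 4 + 8) / 6 = 23/6 = 3.8333
  mean(C) = (8 + 3 + 7 + 2 + 6 + 7) / 6 = 33/6 = 5.5

Step 2 — sample variances and covariances s[i,j] = (1/(n-1)) · Σ_k (x_{k,i} - mean_i) · (x_{k,j} - mean_j), with n-1 = 5:
  s[A,A] = ((-2.8333)·(-2.8333) + (0.1667)·(0.1667) + (2.1667)·(2.1667) + (4.1667)·(4.1667) + (-2.8333)·(-2.8333) + (-0.8333)·(-0.8333)) / 5 = 38.8333/5 = 7.7667
  s[A,B] = ((-2.8333)·(-1.8333) + (0.1667)·(-1.8333) + (2.1667)·(-2.8333) + (4.1667)·(2.1667) + (-2.8333)·(0.1667) + (-0.8333)·(4.1667)) / 5 = 3.8333/5 = 0.7667
  s[A,C] = ((-2.8333)·(2.5) + (0.1667)·(-2.5) + (2.1667)·(1.5) + (4.1667)·(-3.5) + (-2.8333)·(0.5) + (-0.8333)·(1.5)) / 5 = -21.5/5 = -4.3
  s[B,B] = ((-1.8333)·(-1.8333) + (-1.8333)·(-1.8333) + (-2.8333)·(-2.8333) + (2.1667)·(2.1667) + (0.1667)·(0.1667) + (4.1667)·(4.1667)) / 5 = 36.8333/5 = 7.3667
  s[B,C] = ((-1.8333)·(2.5) + (-1.8333)·(-2.5) + (-2.8333)·(1.5) + (2.1667)·(-3.5) + (0.1667)·(0.5) + (4.1667)·(1.5)) / 5 = -5.5/5 = -1.1
  s[C,C] = ((2.5)·(2.5) + (-2.5)·(-2.5) + (1.5)·(1.5) + (-3.5)·(-3.5) + (0.5)·(0.5) + (1.5)·(1.5)) / 5 = 29.5/5 = 5.9
  Sample standard deviations s_i = √(s[i,i]):
  s(A) = √(7.7667) = 2.7869
  s(B) = √(7.3667) = 2.7142
  s(C) = √(5.9) = 2.429

Step 3 — r_{ij} = s_{ij} / (s_i · s_j):
  r[A,A] = 1 (diagonal).
  r[A,B] = 0.7667 / (2.7869 · 2.7142) = 0.7667 / 7.564 = 0.1014
  r[A,C] = -4.3 / (2.7869 · 2.429) = -4.3 / 6.7693 = -0.6352
  r[B,B] = 1 (diagonal).
  r[B,C] = -1.1 / (2.7142 · 2.429) = -1.1 / 6.5927 = -0.1669
  r[C,C] = 1 (diagonal).

R is symmetric with unit diagonal. Assembling:

R = [[1, 0.1014, -0.6352],
 [0.1014, 1, -0.1669],
 [-0.6352, -0.1669, 1]]


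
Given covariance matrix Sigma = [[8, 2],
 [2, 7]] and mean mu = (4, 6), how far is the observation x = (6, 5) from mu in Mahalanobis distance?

Step 1 — centre the observation: (x - mu) = (2, -1).

Step 2 — invert Sigma. det(Sigma) = 8·7 - (2)² = 52.
  Sigma^{-1} = (1/det) · [[d, -b], [-b, a]] = [[0.1346, -0.0385],
 [-0.0385, 0.1538]].

Step 3 — form the quadratic (x - mu)^T · Sigma^{-1} · (x - mu):
  Sigma^{-1} · (x - mu) = (0.3077, -0.2308).
  (x - mu)^T · [Sigma^{-1} · (x - mu)] = (2)·(0.3077) + (-1)·(-0.2308) = 0.8462.

Step 4 — take square root: d = √(0.8462) ≈ 0.9199.

d(x, mu) = √(0.8462) ≈ 0.9199


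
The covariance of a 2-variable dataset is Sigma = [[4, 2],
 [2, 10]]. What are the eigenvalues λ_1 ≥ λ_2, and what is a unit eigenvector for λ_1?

Step 1 — characteristic polynomial of 2×2 Sigma:
  det(Sigma - λI) = λ² - trace · λ + det = 0.
  trace = 4 + 10 = 14, det = 4·10 - (2)² = 36.
Step 2 — discriminant:
  Δ = trace² - 4·det = 196 - 144 = 52.
Step 3 — eigenvalues:
  λ = (trace ± √Δ)/2 = (14 ± 7.2111)/2,
  λ_1 = 10.6056,  λ_2 = 3.3944.

Step 4 — unit eigenvector for λ_1: solve (Sigma - λ_1 I)v = 0. First row:
  (4 - 10.6056)·v_x + (2)·v_y = 0, i.e. (-6.6056)·v_x + (2)·v_y = 0,
  so v ∝ (b, λ_1 - a) = (2, 6.6056) = u.
  ||u|| = √((2)² + (6.6056)²) = √(47.6333) ≈ 6.9017,
  v_1 = u/||u|| ≈ (0.2898, 0.9571) (||v_1|| = 1).

λ_1 = 10.6056,  λ_2 = 3.3944;  v_1 ≈ (0.2898, 0.9571)


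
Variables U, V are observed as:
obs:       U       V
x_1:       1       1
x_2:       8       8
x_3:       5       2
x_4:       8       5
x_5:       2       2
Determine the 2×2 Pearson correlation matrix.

Step 1 — column means:
  mean(U) = (1 + 8 + 5 + 8 + 2) / 5 = 24/5 = 4.8
  mean(V) = (1 + 8 + 2 + 5 + 2) / 5 = 18/5 = 3.6

Step 2 — sample variances and covariances s[i,j] = (1/(n-1)) · Σ_k (x_{k,i} - mean_i) · (x_{k,j} - mean_j), with n-1 = 4:
  s[U,U] = ((-3.8)·(-3.8) + (3.2)·(3.2) + (0.2)·(0.2) + (3.2)·(3.2) + (-2.8)·(-2.8)) / 4 = 42.8/4 = 10.7
  s[U,V] = ((-3.8)·(-2.6) + (3.2)·(4.4) + (0.2)·(-1.6) + (3.2)·(1.4) + (-2.8)·(-1.6)) / 4 = 32.6/4 = 8.15
  s[V,V] = ((-2.6)·(-2.6) + (4.4)·(4.4) + (-1.6)·(-1.6) + (1.4)·(1.4) + (-1.6)·(-1.6)) / 4 = 33.2/4 = 8.3
  Sample standard deviations s_i = √(s[i,i]):
  s(U) = √(10.7) = 3.2711
  s(V) = √(8.3) = 2.881

Step 3 — r_{ij} = s_{ij} / (s_i · s_j):
  r[U,U] = 1 (diagonal).
  r[U,V] = 8.15 / (3.2711 · 2.881) = 8.15 / 9.4239 = 0.8648
  r[V,V] = 1 (diagonal).

R is symmetric with unit diagonal. Assembling:

R = [[1, 0.8648],
 [0.8648, 1]]


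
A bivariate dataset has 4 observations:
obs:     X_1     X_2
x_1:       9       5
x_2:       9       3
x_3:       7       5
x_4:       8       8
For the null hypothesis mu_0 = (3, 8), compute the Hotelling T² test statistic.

Step 1 — sample mean vector:
  mean(X_1) = (9 + 9 + 7 + 8) / 4 = 33/4 = 8.25
  mean(X_2) = (5 + 3 + 5 + 8) / 4 = 21/4 = 5.25
  x̄ = (8.25, 5.25),  deviation x̄ - mu_0 = (8.25, 5.25) - (3, 8) = (5.25, -2.75).

Step 2 — sample covariance matrix, S[i,j] = (1/(n-1)) · Σ_k (x_{k,i} - mean_i) · (x_{k,j} - mean_j), divisor n-1 = 3:
  S[X_1,X_1] = ((0.75)·(0.75) + (0.75)·(0.75) + (-1.25)·(-1.25) + (-0.25)·(-0.25)) / 3 = 2.75/3 = 0.9167
  S[X_1,X_2] = ((0.75)·(-0.25) + (0.75)·(-2.25) + (-1.25)·(-0.25) + (-0.25)·(2.75)) / 3 = -2.25/3 = -0.75
  S[X_2,X_2] = ((-0.25)·(-0.25) + (-2.25)·(-2.25) + (-0.25)·(-0.25) + (2.75)·(2.75)) / 3 = 12.75/3 = 4.25
  S = [[0.9167, -0.75],
 [-0.75, 4.25]].

Step 3 — invert S. det(S) = 0.9167·4.25 - (-0.75)² = 3.3333.
  S^{-1} = (1/det) · [[d, -b], [-b, a]] = [[1.275, 0.225],
 [0.225, 0.275]].

Step 4 — quadratic form (x̄ - mu_0)^T · S^{-1} · (x̄ - mu_0):
  S^{-1} · (x̄ - mu_0) = (6.075, 0.425),
  (x̄ - mu_0)^T · [...] = (5.25)·(6.075) + (-2.75)·(0.425) = 30.725.

Step 5 — scale by n: T² = 4 · 30.725 = 122.9.

T² ≈ 122.9


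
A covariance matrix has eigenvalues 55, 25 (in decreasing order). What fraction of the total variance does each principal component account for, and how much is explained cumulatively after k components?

Step 1 — total variance = trace(Sigma) = Σ λ_i = 55 + 25 = 80.

Step 2 — fraction explained by component i = λ_i / Σ λ:
  PC1: 55/80 = 0.6875
  PC2: 25/80 = 0.3125

Step 3 — cumulative fraction after k components = (λ_1 + ... + λ_k) / Σ λ:
  k = 1: 55/80 = 0.6875
  k = 2: (55 + 25)/80 = 80/80 = 1

Summary (fraction, with percent):

explained: PC1 0.6875 (68.75%), PC2 0.3125 (31.25%);  cumulative: 0.6875, 1


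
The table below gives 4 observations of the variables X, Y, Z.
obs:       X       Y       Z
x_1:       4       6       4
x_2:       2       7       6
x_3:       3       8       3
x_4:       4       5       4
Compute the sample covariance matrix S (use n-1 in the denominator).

Step 1 — column means:
  mean(X) = (4 + 2 + 3 + 4) / 4 = 13/4 = 3.25
  mean(Y) = (6 + 7 + 8 + 5) / 4 = 26/4 = 6.5
  mean(Z) = (4 + 6 + 3 + 4) / 4 = 17/4 = 4.25

Step 2 — sample covariance S[i,j] = (1/(n-1)) · Σ_k (x_{k,i} - mean_i) · (x_{k,j} - mean_j), with n-1 = 3.
  S[X,X] = ((0.75)·(0.75) + (-1.25)·(-1.25) + (-0.25)·(-0.25) + (0.75)·(0.75)) / 3 = 2.75/3 = 0.9167
  S[X,Y] = ((0.75)·(-0.5) + (-1.25)·(0.5) + (-0.25)·(1.5) + (0.75)·(-1.5)) / 3 = -2.5/3 = -0.8333
  S[X,Z] = ((0.75)·(-0.25) + (-1.25)·(1.75) + (-0.25)·(-1.25) + (0.75)·(-0.25)) / 3 = -2.25/3 = -0.75
  S[Y,Y] = ((-0.5)·(-0.5) + (0.5)·(0.5) + (1.5)·(1.5) + (-1.5)·(-1.5)) / 3 = 5/3 = 1.6667
  S[Y,Z] = ((-0.5)·(-0.25) + (0.5)·(1.75) + (1.5)·(-1.25) + (-1.5)·(-0.25)) / 3 = -0.5/3 = -0.1667
  S[Z,Z] = ((-0.25)·(-0.25) + (1.75)·(1.75) + (-1.25)·(-1.25) + (-0.25)·(-0.25)) / 3 = 4.75/3 = 1.5833

S is symmetric (S[j,i] = S[i,j]). Assembling:

S = [[0.9167, -0.8333, -0.75],
 [-0.8333, 1.6667, -0.1667],
 [-0.75, -0.1667, 1.5833]]


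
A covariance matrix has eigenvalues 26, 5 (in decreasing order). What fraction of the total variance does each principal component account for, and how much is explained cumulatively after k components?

Step 1 — total variance = trace(Sigma) = Σ λ_i = 26 + 5 = 31.

Step 2 — fraction explained by component i = λ_i / Σ λ:
  PC1: 26/31 = 0.8387
  PC2: 5/31 = 0.1613

Step 3 — cumulative fraction after k components = (λ_1 + ... + λ_k) / Σ λ:
  k = 1: 26/31 = 0.8387
  k = 2: (26 + 5)/31 = 31/31 = 1

Summary (fraction, with percent):

explained: PC1 0.8387 (83.87%), PC2 0.1613 (16.13%);  cumulative: 0.8387, 1


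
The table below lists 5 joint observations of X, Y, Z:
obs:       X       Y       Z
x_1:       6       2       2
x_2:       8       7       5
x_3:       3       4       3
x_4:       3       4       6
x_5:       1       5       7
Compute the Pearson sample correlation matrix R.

Step 1 — column means:
  mean(X) = (6 + 8 + 3 + 3 + 1) / 5 = 21/5 = 4.2
  mean(Y) = (2 + 7 + 4 + 4 + 5) / 5 = 22/5 = 4.4
  mean(Z) = (2 + 5 + 3 + 6 + 7) / 5 = 23/5 = 4.6

Step 2 — sample variances and covariances s[i,j] = (1/(n-1)) · Σ_k (x_{k,i} - mean_i) · (x_{k,j} - mean_j), with n-1 = 4:
  s[X,X] = ((1.8)·(1.8) + (3.8)·(3.8) + (-1.2)·(-1.2) + (-1.2)·(-1.2) + (-3.2)·(-3.2)) / 4 = 30.8/4 = 7.7
  s[X,Y] = ((1.8)·(-2.4) + (3.8)·(2.6) + (-1.2)·(-0.4) + (-1.2)·(-0.4) + (-3.2)·(0.6)) / 4 = 4.6/4 = 1.15
  s[X,Z] = ((1.8)·(-2.6) + (3.8)·(0.4) + (-1.2)·(-1.6) + (-1.2)·(1.4) + (-3.2)·(2.4)) / 4 = -10.6/4 = -2.65
  s[Y,Y] = ((-2.4)·(-2.4) + (2.6)·(2.6) + (-0.4)·(-0.4) + (-0.4)·(-0.4) + (0.6)·(0.6)) / 4 = 13.2/4 = 3.3
  s[Y,Z] = ((-2.4)·(-2.6) + (2.6)·(0.4) + (-0.4)·(-1.6) + (-0.4)·(1.4) + (0.6)·(2.4)) / 4 = 8.8/4 = 2.2
  s[Z,Z] = ((-2.6)·(-2.6) + (0.4)·(0.4) + (-1.6)·(-1.6) + (1.4)·(1.4) + (2.4)·(2.4)) / 4 = 17.2/4 = 4.3
  Sample standard deviations s_i = √(s[i,i]):
  s(X) = √(7.7) = 2.7749
  s(Y) = √(3.3) = 1.8166
  s(Z) = √(4.3) = 2.0736

Step 3 — r_{ij} = s_{ij} / (s_i · s_j):
  r[X,X] = 1 (diagonal).
  r[X,Y] = 1.15 / (2.7749 · 1.8166) = 1.15 / 5.0408 = 0.2281
  r[X,Z] = -2.65 / (2.7749 · 2.0736) = -2.65 / 5.7541 = -0.4605
  r[Y,Y] = 1 (diagonal).
  r[Y,Z] = 2.2 / (1.8166 · 2.0736) = 2.2 / 3.767 = 0.584
  r[Z,Z] = 1 (diagonal).

R is symmetric with unit diagonal. Assembling:

R = [[1, 0.2281, -0.4605],
 [0.2281, 1, 0.584],
 [-0.4605, 0.584, 1]]


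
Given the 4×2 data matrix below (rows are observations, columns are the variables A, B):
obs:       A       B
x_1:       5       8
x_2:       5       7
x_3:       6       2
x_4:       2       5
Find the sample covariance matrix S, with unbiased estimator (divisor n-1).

Step 1 — column means:
  mean(A) = (5 + 5 + 6 + 2) / 4 = 18/4 = 4.5
  mean(B) = (8 + 7 + 2 + 5) / 4 = 22/4 = 5.5

Step 2 — sample covariance S[i,j] = (1/(n-1)) · Σ_k (x_{k,i} - mean_i) · (x_{k,j} - mean_j), with n-1 = 3.
  S[A,A] = ((0.5)·(0.5) + (0.5)·(0.5) + (1.5)·(1.5) + (-2.5)·(-2.5)) / 3 = 9/3 = 3
  S[A,B] = ((0.5)·(2.5) + (0.5)·(1.5) + (1.5)·(-3.5) + (-2.5)·(-0.5)) / 3 = -2/3 = -0.6667
  S[B,B] = ((2.5)·(2.5) + (1.5)·(1.5) + (-3.5)·(-3.5) + (-0.5)·(-0.5)) / 3 = 21/3 = 7

S is symmetric (S[j,i] = S[i,j]). Assembling:

S = [[3, -0.6667],
 [-0.6667, 7]]


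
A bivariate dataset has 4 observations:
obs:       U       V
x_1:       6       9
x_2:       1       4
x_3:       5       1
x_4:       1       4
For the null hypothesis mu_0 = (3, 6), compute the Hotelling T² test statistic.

Step 1 — sample mean vector:
  mean(U) = (6 + 1 + 5 + 1) / 4 = 13/4 = 3.25
  mean(V) = (9 + 4 + 1 + 4) / 4 = 18/4 = 4.5
  x̄ = (3.25, 4.5),  deviation x̄ - mu_0 = (3.25, 4.5) - (3, 6) = (0.25, -1.5).

Step 2 — sample covariance matrix, S[i,j] = (1/(n-1)) · Σ_k (x_{k,i} - mean_i) · (x_{k,j} - mean_j), divisor n-1 = 3:
  S[U,U] = ((2.75)·(2.75) + (-2.25)·(-2.25) + (1.75)·(1.75) + (-2.25)·(-2.25)) / 3 = 20.75/3 = 6.9167
  S[U,V] = ((2.75)·(4.5) + (-2.25)·(-0.5) + (1.75)·(-3.5) + (-2.25)·(-0.5)) / 3 = 8.5/3 = 2.8333
  S[V,V] = ((4.5)·(4.5) + (-0.5)·(-0.5) + (-3.5)·(-3.5) + (-0.5)·(-0.5)) / 3 = 33/3 = 11
  S = [[6.9167, 2.8333],
 [2.8333, 11]].

Step 3 — invert S. det(S) = 6.9167·11 - (2.8333)² = 68.0556.
  S^{-1} = (1/det) · [[d, -b], [-b, a]] = [[0.1616, -0.0416],
 [-0.0416, 0.1016]].

Step 4 — quadratic form (x̄ - mu_0)^T · S^{-1} · (x̄ - mu_0):
  S^{-1} · (x̄ - mu_0) = (0.1029, -0.1629),
  (x̄ - mu_0)^T · [...] = (0.25)·(0.1029) + (-1.5)·(-0.1629) = 0.27.

Step 5 — scale by n: T² = 4 · 0.27 = 1.08.

T² ≈ 1.08


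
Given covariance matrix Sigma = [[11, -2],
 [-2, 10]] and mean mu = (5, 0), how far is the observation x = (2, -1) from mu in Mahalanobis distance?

Step 1 — centre the observation: (x - mu) = (-3, -1).

Step 2 — invert Sigma. det(Sigma) = 11·10 - (-2)² = 106.
  Sigma^{-1} = (1/det) · [[d, -b], [-b, a]] = [[0.0943, 0.0189],
 [0.0189, 0.1038]].

Step 3 — form the quadratic (x - mu)^T · Sigma^{-1} · (x - mu):
  Sigma^{-1} · (x - mu) = (-0.3019, -0.1604).
  (x - mu)^T · [Sigma^{-1} · (x - mu)] = (-3)·(-0.3019) + (-1)·(-0.1604) = 1.066.

Step 4 — take square root: d = √(1.066) ≈ 1.0325.

d(x, mu) = √(1.066) ≈ 1.0325


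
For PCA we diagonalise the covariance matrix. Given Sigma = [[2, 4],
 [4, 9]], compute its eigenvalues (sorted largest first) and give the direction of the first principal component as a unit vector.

Step 1 — characteristic polynomial of 2×2 Sigma:
  det(Sigma - λI) = λ² - trace · λ + det = 0.
  trace = 2 + 9 = 11, det = 2·9 - (4)² = 2.
Step 2 — discriminant:
  Δ = trace² - 4·det = 121 - 8 = 113.
Step 3 — eigenvalues:
  λ = (trace ± √Δ)/2 = (11 ± 10.6301)/2,
  λ_1 = 10.8151,  λ_2 = 0.1849.

Step 4 — unit eigenvector for λ_1: solve (Sigma - λ_1 I)v = 0. First row:
  (2 - 10.8151)·v_x + (4)·v_y = 0, i.e. (-8.8151)·v_x + (4)·v_y = 0,
  so v ∝ (b, λ_1 - a) = (4, 8.8151) = u.
  ||u|| = √((4)² + (8.8151)²) = √(93.7055) ≈ 9.6802,
  v_1 = u/||u|| ≈ (0.4132, 0.9106) (||v_1|| = 1).

λ_1 = 10.8151,  λ_2 = 0.1849;  v_1 ≈ (0.4132, 0.9106)


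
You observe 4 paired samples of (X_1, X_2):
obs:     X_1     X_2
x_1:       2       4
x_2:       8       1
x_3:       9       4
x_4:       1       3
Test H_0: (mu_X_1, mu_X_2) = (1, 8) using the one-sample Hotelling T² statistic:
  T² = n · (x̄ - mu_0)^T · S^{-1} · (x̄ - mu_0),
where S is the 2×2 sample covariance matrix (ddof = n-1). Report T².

Step 1 — sample mean vector:
  mean(X_1) = (2 + 8 + 9 + 1) / 4 = 20/4 = 5
  mean(X_2) = (4 + 1 + 4 + 3) / 4 = 12/4 = 3
  x̄ = (5, 3),  deviation x̄ - mu_0 = (5, 3) - (1, 8) = (4, -5).

Step 2 — sample covariance matrix, S[i,j] = (1/(n-1)) · Σ_k (x_{k,i} - mean_i) · (x_{k,j} - mean_j), divisor n-1 = 3:
  S[X_1,X_1] = ((-3)·(-3) + (3)·(3) + (4)·(4) + (-4)·(-4)) / 3 = 50/3 = 16.6667
  S[X_1,X_2] = ((-3)·(1) + (3)·(-2) + (4)·(1) + (-4)·(0)) / 3 = -5/3 = -1.6667
  S[X_2,X_2] = ((1)·(1) + (-2)·(-2) + (1)·(1) + (0)·(0)) / 3 = 6/3 = 2
  S = [[16.6667, -1.6667],
 [-1.6667, 2]].

Step 3 — invert S. det(S) = 16.6667·2 - (-1.6667)² = 30.5556.
  S^{-1} = (1/det) · [[d, -b], [-b, a]] = [[0.0655, 0.0545],
 [0.0545, 0.5455]].

Step 4 — quadratic form (x̄ - mu_0)^T · S^{-1} · (x̄ - mu_0):
  S^{-1} · (x̄ - mu_0) = (-0.0109, -2.5091),
  (x̄ - mu_0)^T · [...] = (4)·(-0.0109) + (-5)·(-2.5091) = 12.5018.

Step 5 — scale by n: T² = 4 · 12.5018 = 50.0073.

T² ≈ 50.0073


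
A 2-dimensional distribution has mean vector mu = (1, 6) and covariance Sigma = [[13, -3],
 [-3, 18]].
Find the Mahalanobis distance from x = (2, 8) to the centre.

Step 1 — centre the observation: (x - mu) = (1, 2).

Step 2 — invert Sigma. det(Sigma) = 13·18 - (-3)² = 225.
  Sigma^{-1} = (1/det) · [[d, -b], [-b, a]] = [[0.08, 0.0133],
 [0.0133, 0.0578]].

Step 3 — form the quadratic (x - mu)^T · Sigma^{-1} · (x - mu):
  Sigma^{-1} · (x - mu) = (0.1067, 0.1289).
  (x - mu)^T · [Sigma^{-1} · (x - mu)] = (1)·(0.1067) + (2)·(0.1289) = 0.3644.

Step 4 — take square root: d = √(0.3644) ≈ 0.6037.

d(x, mu) = √(0.3644) ≈ 0.6037


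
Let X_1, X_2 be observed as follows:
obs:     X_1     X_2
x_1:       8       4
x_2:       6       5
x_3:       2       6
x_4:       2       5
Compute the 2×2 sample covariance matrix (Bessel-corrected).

Step 1 — column means:
  mean(X_1) = (8 + 6 + 2 + 2) / 4 = 18/4 = 4.5
  mean(X_2) = (4 + 5 + 6 + 5) / 4 = 20/4 = 5

Step 2 — sample covariance S[i,j] = (1/(n-1)) · Σ_k (x_{k,i} - mean_i) · (x_{k,j} - mean_j), with n-1 = 3.
  S[X_1,X_1] = ((3.5)·(3.5) + (1.5)·(1.5) + (-2.5)·(-2.5) + (-2.5)·(-2.5)) / 3 = 27/3 = 9
  S[X_1,X_2] = ((3.5)·(-1) + (1.5)·(0) + (-2.5)·(1) + (-2.5)·(0)) / 3 = -6/3 = -2
  S[X_2,X_2] = ((-1)·(-1) + (0)·(0) + (1)·(1) + (0)·(0)) / 3 = 2/3 = 0.6667

S is symmetric (S[j,i] = S[i,j]). Assembling:

S = [[9, -2],
 [-2, 0.6667]]


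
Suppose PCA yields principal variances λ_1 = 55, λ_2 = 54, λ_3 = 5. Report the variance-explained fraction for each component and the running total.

Step 1 — total variance = trace(Sigma) = Σ λ_i = 55 + 54 + 5 = 114.

Step 2 — fraction explained by component i = λ_i / Σ λ:
  PC1: 55/114 = 0.4825
  PC2: 54/114 = 0.4737
  PC3: 5/114 = 0.0439

Step 3 — cumulative fraction after k components = (λ_1 + ... + λ_k) / Σ λ:
  k = 1: 55/114 = 0.4825
  k = 2: (55 + 54)/114 = 109/114 = 0.9561
  k = 3: (55 + 54 + 5)/114 = 114/114 = 1

Summary (fraction, with percent):

explained: PC1 0.4825 (48.25%), PC2 0.4737 (47.37%), PC3 0.0439 (4.39%);  cumulative: 0.4825, 0.9561, 1


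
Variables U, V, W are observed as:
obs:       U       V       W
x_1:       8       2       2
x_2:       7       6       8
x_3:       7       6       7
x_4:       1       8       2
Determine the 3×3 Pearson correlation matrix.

Step 1 — column means:
  mean(U) = (8 + 7 + 7 + 1) / 4 = 23/4 = 5.75
  mean(V) = (2 + 6 + 6 + 8) / 4 = 22/4 = 5.5
  mean(W) = (2 + 8 + 7 + 2) / 4 = 19/4 = 4.75

Step 2 — sample variances and covariances s[i,j] = (1/(n-1)) · Σ_k (x_{k,i} - mean_i) · (x_{k,j} - mean_j), with n-1 = 3:
  s[U,U] = ((2.25)·(2.25) + (1.25)·(1.25) + (1.25)·(1.25) + (-4.75)·(-4.75)) / 3 = 30.75/3 = 10.25
  s[U,V] = ((2.25)·(-3.5) + (1.25)·(0.5) + (1.25)·(0.5) + (-4.75)·(2.5)) / 3 = -18.5/3 = -6.1667
  s[U,W] = ((2.25)·(-2.75) + (1.25)·(3.25) + (1.25)·(2.25) + (-4.75)·(-2.75)) / 3 = 13.75/3 = 4.5833
  s[V,V] = ((-3.5)·(-3.5) + (0.5)·(0.5) + (0.5)·(0.5) + (2.5)·(2.5)) / 3 = 19/3 = 6.3333
  s[V,W] = ((-3.5)·(-2.75) + (0.5)·(3.25) + (0.5)·(2.25) + (2.5)·(-2.75)) / 3 = 5.5/3 = 1.8333
  s[W,W] = ((-2.75)·(-2.75) + (3.25)·(3.25) + (2.25)·(2.25) + (-2.75)·(-2.75)) / 3 = 30.75/3 = 10.25
  Sample standard deviations s_i = √(s[i,i]):
  s(U) = √(10.25) = 3.2016
  s(V) = √(6.3333) = 2.5166
  s(W) = √(10.25) = 3.2016

Step 3 — r_{ij} = s_{ij} / (s_i · s_j):
  r[U,U] = 1 (diagonal).
  r[U,V] = -6.1667 / (3.2016 · 2.5166) = -6.1667 / 8.0571 = -0.7654
  r[U,W] = 4.5833 / (3.2016 · 3.2016) = 4.5833 / 10.25 = 0.4472
  r[V,V] = 1 (diagonal).
  r[V,W] = 1.8333 / (2.5166 · 3.2016) = 1.8333 / 8.0571 = 0.2275
  r[W,W] = 1 (diagonal).

R is symmetric with unit diagonal. Assembling:

R = [[1, -0.7654, 0.4472],
 [-0.7654, 1, 0.2275],
 [0.4472, 0.2275, 1]]


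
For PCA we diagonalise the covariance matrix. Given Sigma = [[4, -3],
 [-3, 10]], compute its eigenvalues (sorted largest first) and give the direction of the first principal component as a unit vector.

Step 1 — characteristic polynomial of 2×2 Sigma:
  det(Sigma - λI) = λ² - trace · λ + det = 0.
  trace = 4 + 10 = 14, det = 4·10 - (-3)² = 31.
Step 2 — discriminant:
  Δ = trace² - 4·det = 196 - 124 = 72.
Step 3 — eigenvalues:
  λ = (trace ± √Δ)/2 = (14 ± 8.4853)/2,
  λ_1 = 11.2426,  λ_2 = 2.7574.

Step 4 — unit eigenvector for λ_1: solve (Sigma - λ_1 I)v = 0. First row:
  (4 - 11.2426)·v_x + (-3)·v_y = 0, i.e. (-7.2426)·v_x + (-3)·v_y = 0,
  so v ∝ (b, λ_1 - a) = (-3, 7.2426); multiply by -1 so the first entry is positive: u = (3, -7.2426).
  ||u|| = √((3)² + (-7.2426)²) = √(61.4558) ≈ 7.8394,
  v_1 = u/||u|| ≈ (0.3827, -0.9239) (||v_1|| = 1).

λ_1 = 11.2426,  λ_2 = 2.7574;  v_1 ≈ (0.3827, -0.9239)


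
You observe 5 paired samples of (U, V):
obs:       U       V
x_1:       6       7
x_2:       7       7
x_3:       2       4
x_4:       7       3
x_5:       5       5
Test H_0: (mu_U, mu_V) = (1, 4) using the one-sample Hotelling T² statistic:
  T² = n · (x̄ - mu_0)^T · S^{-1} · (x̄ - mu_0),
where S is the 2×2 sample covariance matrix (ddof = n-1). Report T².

Step 1 — sample mean vector:
  mean(U) = (6 + 7 + 2 + 7 + 5) / 5 = 27/5 = 5.4
  mean(V) = (7 + 7 + 4 + 3 + 5) / 5 = 26/5 = 5.2
  x̄ = (5.4, 5.2),  deviation x̄ - mu_0 = (5.4, 5.2) - (1, 4) = (4.4, 1.2).

Step 2 — sample covariance matrix, S[i,j] = (1/(n-1)) · Σ_k (x_{k,i} - mean_i) · (x_{k,j} - mean_j), divisor n-1 = 4:
  S[U,U] = ((0.6)·(0.6) + (1.6)·(1.6) + (-3.4)·(-3.4) + (1.6)·(1.6) + (-0.4)·(-0.4)) / 4 = 17.2/4 = 4.3
  S[U,V] = ((0.6)·(1.8) + (1.6)·(1.8) + (-3.4)·(-1.2) + (1.6)·(-2.2) + (-0.4)·(-0.2)) / 4 = 4.6/4 = 1.15
  S[V,V] = ((1.8)·(1.8) + (1.8)·(1.8) + (-1.2)·(-1.2) + (-2.2)·(-2.2) + (-0.2)·(-0.2)) / 4 = 12.8/4 = 3.2
  S = [[4.3, 1.15],
 [1.15, 3.2]].

Step 3 — invert S. det(S) = 4.3·3.2 - (1.15)² = 12.4375.
  S^{-1} = (1/det) · [[d, -b], [-b, a]] = [[0.2573, -0.0925],
 [-0.0925, 0.3457]].

Step 4 — quadratic form (x̄ - mu_0)^T · S^{-1} · (x̄ - mu_0):
  S^{-1} · (x̄ - mu_0) = (1.0211, 0.008),
  (x̄ - mu_0)^T · [...] = (4.4)·(1.0211) + (1.2)·(0.008) = 4.5025.

Step 5 — scale by n: T² = 5 · 4.5025 = 22.5126.

T² ≈ 22.5126


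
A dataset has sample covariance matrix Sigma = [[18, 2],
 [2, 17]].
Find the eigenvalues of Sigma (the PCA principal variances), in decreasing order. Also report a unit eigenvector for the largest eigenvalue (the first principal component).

Step 1 — characteristic polynomial of 2×2 Sigma:
  det(Sigma - λI) = λ² - trace · λ + det = 0.
  trace = 18 + 17 = 35, det = 18·17 - (2)² = 302.
Step 2 — discriminant:
  Δ = trace² - 4·det = 1225 - 1208 = 17.
Step 3 — eigenvalues:
  λ = (trace ± √Δ)/2 = (35 ± 4.1231)/2,
  λ_1 = 19.5616,  λ_2 = 15.4384.

Step 4 — unit eigenvector for λ_1: solve (Sigma - λ_1 I)v = 0. First row:
  (18 - 19.5616)·v_x + (2)·v_y = 0, i.e. (-1.5616)·v_x + (2)·v_y = 0,
  so v ∝ (b, λ_1 - a) = (2, 1.5616) = u.
  ||u|| = √((2)² + (1.5616)²) = √(6.4384) ≈ 2.5374,
  v_1 = u/||u|| ≈ (0.7882, 0.6154) (||v_1|| = 1).

λ_1 = 19.5616,  λ_2 = 15.4384;  v_1 ≈ (0.7882, 0.6154)


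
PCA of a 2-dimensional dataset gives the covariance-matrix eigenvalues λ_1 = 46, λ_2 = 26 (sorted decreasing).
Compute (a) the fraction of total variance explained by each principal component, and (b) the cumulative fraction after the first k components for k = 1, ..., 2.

Step 1 — total variance = trace(Sigma) = Σ λ_i = 46 + 26 = 72.

Step 2 — fraction explained by component i = λ_i / Σ λ:
  PC1: 46/72 = 0.6389
  PC2: 26/72 = 0.3611

Step 3 — cumulative fraction after k components = (λ_1 + ... + λ_k) / Σ λ:
  k = 1: 46/72 = 0.6389
  k = 2: (46 + 26)/72 = 72/72 = 1

Summary (fraction, with percent):

explained: PC1 0.6389 (63.89%), PC2 0.3611 (36.11%);  cumulative: 0.6389, 1


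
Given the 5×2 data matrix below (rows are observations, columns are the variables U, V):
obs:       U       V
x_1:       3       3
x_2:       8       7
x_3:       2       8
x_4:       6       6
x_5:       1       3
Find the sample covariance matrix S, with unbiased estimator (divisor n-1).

Step 1 — column means:
  mean(U) = (3 + 8 + 2 + 6 + 1) / 5 = 20/5 = 4
  mean(V) = (3 + 7 + 8 + 6 + 3) / 5 = 27/5 = 5.4

Step 2 — sample covariance S[i,j] = (1/(n-1)) · Σ_k (x_{k,i} - mean_i) · (x_{k,j} - mean_j), with n-1 = 4.
  S[U,U] = ((-1)·(-1) + (4)·(4) + (-2)·(-2) + (2)·(2) + (-3)·(-3)) / 4 = 34/4 = 8.5
  S[U,V] = ((-1)·(-2.4) + (4)·(1.6) + (-2)·(2.6) + (2)·(0.6) + (-3)·(-2.4)) / 4 = 12/4 = 3
  S[V,V] = ((-2.4)·(-2.4) + (1.6)·(1.6) + (2.6)·(2.6) + (0.6)·(0.6) + (-2.4)·(-2.4)) / 4 = 21.2/4 = 5.3

S is symmetric (S[j,i] = S[i,j]). Assembling:

S = [[8.5, 3],
 [3, 5.3]]


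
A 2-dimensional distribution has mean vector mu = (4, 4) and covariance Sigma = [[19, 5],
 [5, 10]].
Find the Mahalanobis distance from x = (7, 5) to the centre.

Step 1 — centre the observation: (x - mu) = (3, 1).

Step 2 — invert Sigma. det(Sigma) = 19·10 - (5)² = 165.
  Sigma^{-1} = (1/det) · [[d, -b], [-b, a]] = [[0.0606, -0.0303],
 [-0.0303, 0.1152]].

Step 3 — form the quadratic (x - mu)^T · Sigma^{-1} · (x - mu):
  Sigma^{-1} · (x - mu) = (0.1515, 0.0242).
  (x - mu)^T · [Sigma^{-1} · (x - mu)] = (3)·(0.1515) + (1)·(0.0242) = 0.4788.

Step 4 — take square root: d = √(0.4788) ≈ 0.6919.

d(x, mu) = √(0.4788) ≈ 0.6919


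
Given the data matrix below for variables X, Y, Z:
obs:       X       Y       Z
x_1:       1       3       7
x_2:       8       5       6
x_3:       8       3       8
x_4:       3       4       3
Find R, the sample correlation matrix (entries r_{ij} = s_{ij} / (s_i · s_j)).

Step 1 — column means:
  mean(X) = (1 + 8 + 8 + 3) / 4 = 20/4 = 5
  mean(Y) = (3 + 5 + 3 + 4) / 4 = 15/4 = 3.75
  mean(Z) = (7 + 6 + 8 + 3) / 4 = 24/4 = 6

Step 2 — sample variances and covariances s[i,j] = (1/(n-1)) · Σ_k (x_{k,i} - mean_i) · (x_{k,j} - mean_j), with n-1 = 3:
  s[X,X] = ((-4)·(-4) + (3)·(3) + (3)·(3) + (-2)·(-2)) / 3 = 38/3 = 12.6667
  s[X,Y] = ((-4)·(-0.75) + (3)·(1.25) + (3)·(-0.75) + (-2)·(0.25)) / 3 = 4/3 = 1.3333
  s[X,Z] = ((-4)·(1) + (3)·(0) + (3)·(2) + (-2)·(-3)) / 3 = 8/3 = 2.6667
  s[Y,Y] = ((-0.75)·(-0.75) + (1.25)·(1.25) + (-0.75)·(-0.75) + (0.25)·(0.25)) / 3 = 2.75/3 = 0.9167
  s[Y,Z] = ((-0.75)·(1) + (1.25)·(0) + (-0.75)·(2) + (0.25)·(-3)) / 3 = -3/3 = -1
  s[Z,Z] = ((1)·(1) + (0)·(0) + (2)·(2) + (-3)·(-3)) / 3 = 14/3 = 4.6667
  Sample standard deviations s_i = √(s[i,i]):
  s(X) = √(12.6667) = 3.559
  s(Y) = √(0.9167) = 0.9574
  s(Z) = √(4.6667) = 2.1602

Step 3 — r_{ij} = s_{ij} / (s_i · s_j):
  r[X,X] = 1 (diagonal).
  r[X,Y] = 1.3333 / (3.559 · 0.9574) = 1.3333 / 3.4075 = 0.3913
  r[X,Z] = 2.6667 / (3.559 · 2.1602) = 2.6667 / 7.6884 = 0.3468
  r[Y,Y] = 1 (diagonal).
  r[Y,Z] = -1 / (0.9574 · 2.1602) = -1 / 2.0683 = -0.4835
  r[Z,Z] = 1 (diagonal).

R is symmetric with unit diagonal. Assembling:

R = [[1, 0.3913, 0.3468],
 [0.3913, 1, -0.4835],
 [0.3468, -0.4835, 1]]


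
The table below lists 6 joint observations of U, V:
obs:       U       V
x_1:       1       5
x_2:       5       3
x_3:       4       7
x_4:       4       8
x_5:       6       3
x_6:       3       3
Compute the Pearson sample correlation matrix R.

Step 1 — column means:
  mean(U) = (1 + 5 + 4 + 4 + 6 + 3) / 6 = 23/6 = 3.8333
  mean(V) = (5 + 3 + 7 + 8 + 3 + 3) / 6 = 29/6 = 4.8333

Step 2 — sample variances and covariances s[i,j] = (1/(n-1)) · Σ_k (x_{k,i} - mean_i) · (x_{k,j} - mean_j), with n-1 = 5:
  s[U,U] = ((-2.8333)·(-2.8333) + (1.1667)·(1.1667) + (0.1667)·(0.1667) + (0.1667)·(0.1667) + (2.1667)·(2.1667) + (-0.8333)·(-0.8333)) / 5 = 14.8333/5 = 2.9667
  s[U,V] = ((-2.8333)·(0.1667) + (1.1667)·(-1.8333) + (0.1667)·(2.1667) + (0.1667)·(3.1667) + (2.1667)·(-1.8333) + (-0.8333)·(-1.8333)) / 5 = -4.1667/5 = -0.8333
  s[V,V] = ((0.1667)·(0.1667) + (-1.8333)·(-1.8333) + (2.1667)·(2.1667) + (3.1667)·(3.1667) + (-1.8333)·(-1.8333) + (-1.8333)·(-1.8333)) / 5 = 24.8333/5 = 4.9667
  Sample standard deviations s_i = √(s[i,i]):
  s(U) = √(2.9667) = 1.7224
  s(V) = √(4.9667) = 2.2286

Step 3 — r_{ij} = s_{ij} / (s_i · s_j):
  r[U,U] = 1 (diagonal).
  r[U,V] = -0.8333 / (1.7224 · 2.2286) = -0.8333 / 3.8385 = -0.2171
  r[V,V] = 1 (diagonal).

R is symmetric with unit diagonal. Assembling:

R = [[1, -0.2171],
 [-0.2171, 1]]


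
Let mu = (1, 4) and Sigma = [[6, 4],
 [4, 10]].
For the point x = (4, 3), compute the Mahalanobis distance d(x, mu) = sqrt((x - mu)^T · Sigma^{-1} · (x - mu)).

Step 1 — centre the observation: (x - mu) = (3, -1).

Step 2 — invert Sigma. det(Sigma) = 6·10 - (4)² = 44.
  Sigma^{-1} = (1/det) · [[d, -b], [-b, a]] = [[0.2273, -0.0909],
 [-0.0909, 0.1364]].

Step 3 — form the quadratic (x - mu)^T · Sigma^{-1} · (x - mu):
  Sigma^{-1} · (x - mu) = (0.7727, -0.4091).
  (x - mu)^T · [Sigma^{-1} · (x - mu)] = (3)·(0.7727) + (-1)·(-0.4091) = 2.7273.

Step 4 — take square root: d = √(2.7273) ≈ 1.6514.

d(x, mu) = √(2.7273) ≈ 1.6514


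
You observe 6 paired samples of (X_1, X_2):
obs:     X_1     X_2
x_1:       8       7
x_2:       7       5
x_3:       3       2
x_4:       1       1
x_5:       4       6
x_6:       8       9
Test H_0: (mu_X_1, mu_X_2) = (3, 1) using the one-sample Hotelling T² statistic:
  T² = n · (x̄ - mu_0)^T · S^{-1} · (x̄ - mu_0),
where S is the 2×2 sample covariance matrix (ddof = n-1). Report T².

Step 1 — sample mean vector:
  mean(X_1) = (8 + 7 + 3 + 1 + 4 + 8) / 6 = 31/6 = 5.1667
  mean(X_2) = (7 + 5 + 2 + 1 + 6 + 9) / 6 = 30/6 = 5
  x̄ = (5.1667, 5),  deviation x̄ - mu_0 = (5.1667, 5) - (3, 1) = (2.1667, 4).

Step 2 — sample covariance matrix, S[i,j] = (1/(n-1)) · Σ_k (x_{k,i} - mean_i) · (x_{k,j} - mean_j), divisor n-1 = 5:
  S[X_1,X_1] = ((2.8333)·(2.8333) + (1.8333)·(1.8333) + (-2.1667)·(-2.1667) + (-4.1667)·(-4.1667) + (-1.1667)·(-1.1667) + (2.8333)·(2.8333)) / 5 = 42.8333/5 = 8.5667
  S[X_1,X_2] = ((2.8333)·(2) + (1.8333)·(0) + (-2.1667)·(-3) + (-4.1667)·(-4) + (-1.1667)·(1) + (2.8333)·(4)) / 5 = 39/5 = 7.8
  S[X_2,X_2] = ((2)·(2) + (0)·(0) + (-3)·(-3) + (-4)·(-4) + (1)·(1) + (4)·(4)) / 5 = 46/5 = 9.2
  S = [[8.5667, 7.8],
 [7.8, 9.2]].

Step 3 — invert S. det(S) = 8.5667·9.2 - (7.8)² = 17.9733.
  S^{-1} = (1/det) · [[d, -b], [-b, a]] = [[0.5119, -0.434],
 [-0.434, 0.4766]].

Step 4 — quadratic form (x̄ - mu_0)^T · S^{-1} · (x̄ - mu_0):
  S^{-1} · (x̄ - mu_0) = (-0.6269, 0.9662),
  (x̄ - mu_0)^T · [...] = (2.1667)·(-0.6269) + (4)·(0.9662) = 2.5068.

Step 5 — scale by n: T² = 6 · 2.5068 = 15.0408.

T² ≈ 15.0408


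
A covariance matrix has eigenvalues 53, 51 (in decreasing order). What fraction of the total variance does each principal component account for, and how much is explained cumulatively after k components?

Step 1 — total variance = trace(Sigma) = Σ λ_i = 53 + 51 = 104.

Step 2 — fraction explained by component i = λ_i / Σ λ:
  PC1: 53/104 = 0.5096
  PC2: 51/104 = 0.4904

Step 3 — cumulative fraction after k components = (λ_1 + ... + λ_k) / Σ λ:
  k = 1: 53/104 = 0.5096
  k = 2: (53 + 51)/104 = 104/104 = 1

Summary (fraction, with percent):

explained: PC1 0.5096 (50.96%), PC2 0.4904 (49.04%);  cumulative: 0.5096, 1


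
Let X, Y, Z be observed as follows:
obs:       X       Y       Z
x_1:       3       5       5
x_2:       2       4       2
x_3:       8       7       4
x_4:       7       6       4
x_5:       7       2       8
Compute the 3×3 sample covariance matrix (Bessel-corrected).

Step 1 — column means:
  mean(X) = (3 + 2 + 8 + 7 + 7) / 5 = 27/5 = 5.4
  mean(Y) = (5 + 4 + 7 + 6 + 2) / 5 = 24/5 = 4.8
  mean(Z) = (5 + 2 + 4 + 4 + 8) / 5 = 23/5 = 4.6

Step 2 — sample covariance S[i,j] = (1/(n-1)) · Σ_k (x_{k,i} - mean_i) · (x_{k,j} - mean_j), with n-1 = 4.
  S[X,X] = ((-2.4)·(-2.4) + (-3.4)·(-3.4) + (2.6)·(2.6) + (1.6)·(1.6) + (1.6)·(1.6)) / 4 = 29.2/4 = 7.3
  S[X,Y] = ((-2.4)·(0.2) + (-3.4)·(-0.8) + (2.6)·(2.2) + (1.6)·(1.2) + (1.6)·(-2.8)) / 4 = 5.4/4 = 1.35
  S[X,Z] = ((-2.4)·(0.4) + (-3.4)·(-2.6) + (2.6)·(-0.6) + (1.6)·(-0.6) + (1.6)·(3.4)) / 4 = 10.8/4 = 2.7
  S[Y,Y] = ((0.2)·(0.2) + (-0.8)·(-0.8) + (2.2)·(2.2) + (1.2)·(1.2) + (-2.8)·(-2.8)) / 4 = 14.8/4 = 3.7
  S[Y,Z] = ((0.2)·(0.4) + (-0.8)·(-2.6) + (2.2)·(-0.6) + (1.2)·(-0.6) + (-2.8)·(3.4)) / 4 = -9.4/4 = -2.35
  S[Z,Z] = ((0.4)·(0.4) + (-2.6)·(-2.6) + (-0.6)·(-0.6) + (-0.6)·(-0.6) + (3.4)·(3.4)) / 4 = 19.2/4 = 4.8

S is symmetric (S[j,i] = S[i,j]). Assembling:

S = [[7.3, 1.35, 2.7],
 [1.35, 3.7, -2.35],
 [2.7, -2.35, 4.8]]


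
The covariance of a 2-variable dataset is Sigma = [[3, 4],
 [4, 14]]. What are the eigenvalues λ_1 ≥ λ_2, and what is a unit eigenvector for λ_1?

Step 1 — characteristic polynomial of 2×2 Sigma:
  det(Sigma - λI) = λ² - trace · λ + det = 0.
  trace = 3 + 14 = 17, det = 3·14 - (4)² = 26.
Step 2 — discriminant:
  Δ = trace² - 4·det = 289 - 104 = 185.
Step 3 — eigenvalues:
  λ = (trace ± √Δ)/2 = (17 ± 13.6015)/2,
  λ_1 = 15.3007,  λ_2 = 1.6993.

Step 4 — unit eigenvector for λ_1: solve (Sigma - λ_1 I)v = 0. First row:
  (3 - 15.3007)·v_x + (4)·v_y = 0, i.e. (-12.3007)·v_x + (4)·v_y = 0,
  so v ∝ (b, λ_1 - a) = (4, 12.3007) = u.
  ||u|| = √((4)² + (12.3007)²) = √(167.3081) ≈ 12.9348,
  v_1 = u/||u|| ≈ (0.3092, 0.951) (||v_1|| = 1).

λ_1 = 15.3007,  λ_2 = 1.6993;  v_1 ≈ (0.3092, 0.951)


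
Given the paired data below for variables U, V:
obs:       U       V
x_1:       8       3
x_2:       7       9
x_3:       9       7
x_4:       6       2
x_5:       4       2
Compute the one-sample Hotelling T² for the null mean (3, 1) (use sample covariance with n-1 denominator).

Step 1 — sample mean vector:
  mean(U) = (8 + 7 + 9 + 6 + 4) / 5 = 34/5 = 6.8
  mean(V) = (3 + 9 + 7 + 2 + 2) / 5 = 23/5 = 4.6
  x̄ = (6.8, 4.6),  deviation x̄ - mu_0 = (6.8, 4.6) - (3, 1) = (3.8, 3.6).

Step 2 — sample covariance matrix, S[i,j] = (1/(n-1)) · Σ_k (x_{k,i} - mean_i) · (x_{k,j} - mean_j), divisor n-1 = 4:
  S[U,U] = ((1.2)·(1.2) + (0.2)·(0.2) + (2.2)·(2.2) + (-0.8)·(-0.8) + (-2.8)·(-2.8)) / 4 = 14.8/4 = 3.7
  S[U,V] = ((1.2)·(-1.6) + (0.2)·(4.4) + (2.2)·(2.4) + (-0.8)·(-2.6) + (-2.8)·(-2.6)) / 4 = 13.6/4 = 3.4
  S[V,V] = ((-1.6)·(-1.6) + (4.4)·(4.4) + (2.4)·(2.4) + (-2.6)·(-2.6) + (-2.6)·(-2.6)) / 4 = 41.2/4 = 10.3
  S = [[3.7, 3.4],
 [3.4, 10.3]].

Step 3 — invert S. det(S) = 3.7·10.3 - (3.4)² = 26.55.
  S^{-1} = (1/det) · [[d, -b], [-b, a]] = [[0.3879, -0.1281],
 [-0.1281, 0.1394]].

Step 4 — quadratic form (x̄ - mu_0)^T · S^{-1} · (x̄ - mu_0):
  S^{-1} · (x̄ - mu_0) = (1.0132, 0.0151),
  (x̄ - mu_0)^T · [...] = (3.8)·(1.0132) + (3.6)·(0.0151) = 3.9043.

Step 5 — scale by n: T² = 5 · 3.9043 = 19.5217.

T² ≈ 19.5217


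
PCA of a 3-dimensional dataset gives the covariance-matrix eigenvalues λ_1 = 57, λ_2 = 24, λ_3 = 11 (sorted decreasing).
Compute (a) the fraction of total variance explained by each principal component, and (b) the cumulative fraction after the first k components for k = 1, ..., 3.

Step 1 — total variance = trace(Sigma) = Σ λ_i = 57 + 24 + 11 = 92.

Step 2 — fraction explained by component i = λ_i / Σ λ:
  PC1: 57/92 = 0.6196
  PC2: 24/92 = 0.2609
  PC3: 11/92 = 0.1196

Step 3 — cumulative fraction after k components = (λ_1 + ... + λ_k) / Σ λ:
  k = 1: 57/92 = 0.6196
  k = 2: (57 + 24)/92 = 81/92 = 0.8804
  k = 3: (57 + 24 + 11)/92 = 92/92 = 1

Summary (fraction, with percent):

explained: PC1 0.6196 (61.96%), PC2 0.2609 (26.09%), PC3 0.1196 (11.96%);  cumulative: 0.6196, 0.8804, 1
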